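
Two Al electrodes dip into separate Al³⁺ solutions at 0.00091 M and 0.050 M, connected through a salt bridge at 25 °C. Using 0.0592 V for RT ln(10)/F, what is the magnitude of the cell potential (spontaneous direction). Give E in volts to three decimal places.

For a concentration cell E°cell = 0. The 0.050 M side is the cathode (reduction is favoured where [Al³⁺] is higher).
With n = 3, E = −(0.0592/3) log([Al³⁺]ₐₙ/[Al³⁺]꜀ₐₜ) = −(0.0592/3) log(0.00091/0.05) = −(0.0592/3)(-1.740) = +0.034 V.

+0.034 V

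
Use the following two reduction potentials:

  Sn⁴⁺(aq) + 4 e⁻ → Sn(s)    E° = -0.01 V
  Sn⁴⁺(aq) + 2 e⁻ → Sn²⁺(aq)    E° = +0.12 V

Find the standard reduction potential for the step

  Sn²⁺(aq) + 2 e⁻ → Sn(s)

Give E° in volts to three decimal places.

Sequential free energies add, so n₃E°₃ = n₁E°₁ + n₂E°₂.
With n₃ = 4, and the known step contributing 2×(+0.12) V, the unknown satisfies 2·E° = 4×(-0.01) − 2×(+0.12) = -0.280.
E° = -0.280 / 2 = -0.140 V.

-0.140 V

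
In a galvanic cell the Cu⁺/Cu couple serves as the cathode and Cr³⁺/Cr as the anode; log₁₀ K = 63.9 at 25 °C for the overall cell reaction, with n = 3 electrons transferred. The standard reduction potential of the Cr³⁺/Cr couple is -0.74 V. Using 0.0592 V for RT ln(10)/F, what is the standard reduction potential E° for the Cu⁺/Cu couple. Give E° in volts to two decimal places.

+0.52 V

E°cell = (0.0592/n)·log K = (0.0592/3)(63.9) = +1.261 V.
Since Cu⁺/Cu is the cathode and Cr³⁺/Cr the anode, E°cell = E°(Cu⁺/Cu) − E°(Cr³⁺/Cr).
So E°(Cu⁺/Cu) = E°cell + E°(Cr³⁺/Cr) = +1.261 + (-0.74) = +0.52 V.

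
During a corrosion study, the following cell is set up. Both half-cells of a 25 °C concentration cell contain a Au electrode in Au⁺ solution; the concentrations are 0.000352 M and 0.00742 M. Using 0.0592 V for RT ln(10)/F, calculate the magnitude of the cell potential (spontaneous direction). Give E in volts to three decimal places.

For a concentration cell E°cell = 0. The 0.00742 M side is the cathode (reduction is favoured where [Au⁺] is higher).
With n = 1, E = −(0.0592/1) log([Au⁺]ₐₙ/[Au⁺]꜀ₐₜ) = −(0.0592/1) log(0.000352/0.00742) = −(0.0592/1)(-1.324) = +0.078 V.

+0.078 V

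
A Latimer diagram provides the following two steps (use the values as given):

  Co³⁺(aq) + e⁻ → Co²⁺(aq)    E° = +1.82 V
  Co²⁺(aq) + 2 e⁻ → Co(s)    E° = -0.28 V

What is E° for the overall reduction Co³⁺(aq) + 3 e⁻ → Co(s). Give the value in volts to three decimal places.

Adding the free-energy changes (−nFE°) of the two steps gives −n₃FE°₃ = −n₁FE°₁ − n₂FE°₂.
E°₃ = (1×+1.82 + 2×-0.28) / 3 = (+1.260) / 3 = +0.420 V.

+0.420 V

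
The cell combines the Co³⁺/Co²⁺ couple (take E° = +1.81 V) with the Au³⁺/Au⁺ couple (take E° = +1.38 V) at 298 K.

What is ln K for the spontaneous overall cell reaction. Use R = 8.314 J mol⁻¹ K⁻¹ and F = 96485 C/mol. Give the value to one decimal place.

33.5

Cathode: Co³⁺/Co²⁺; anode: Au³⁺/Au⁺. E°cell = (+1.81) − (+1.38) = +0.43 V, with n = 2.
ΔG° = −nFE° = −RT ln K, so ln K = nFE°/(RT) = (2)(96485)(+0.43) / ((8.314)(298)) = 33.491.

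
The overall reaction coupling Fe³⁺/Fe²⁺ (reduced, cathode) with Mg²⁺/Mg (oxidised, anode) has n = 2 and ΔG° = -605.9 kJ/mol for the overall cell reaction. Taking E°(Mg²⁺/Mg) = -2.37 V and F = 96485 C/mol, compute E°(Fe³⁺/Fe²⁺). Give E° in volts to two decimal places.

+0.77 V

E°cell = −ΔG°/(nF) = −(-605.9×10³)/((2)(96485)) = +3.140 V.
Since Fe³⁺/Fe²⁺ is the cathode and Mg²⁺/Mg the anode, E°cell = E°(Fe³⁺/Fe²⁺) − E°(Mg²⁺/Mg).
So E°(Fe³⁺/Fe²⁺) = E°cell + E°(Mg²⁺/Mg) = +3.140 + (-2.37) = +0.77 V.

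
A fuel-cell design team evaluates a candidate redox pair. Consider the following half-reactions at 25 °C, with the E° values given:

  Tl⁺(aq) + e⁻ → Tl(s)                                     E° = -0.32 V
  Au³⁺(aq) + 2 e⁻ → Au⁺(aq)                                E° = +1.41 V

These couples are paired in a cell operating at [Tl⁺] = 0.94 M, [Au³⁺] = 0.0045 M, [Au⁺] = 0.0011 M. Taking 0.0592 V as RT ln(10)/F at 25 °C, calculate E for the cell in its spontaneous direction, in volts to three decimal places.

Au³⁺/Au⁺ is the cathode (higher E°), Tl⁺/Tl the anode: E°cell = +1.41 − (-0.32) = +1.73 V, n = 2.
Overall: Au³⁺(aq) + 2 Tl(s) → Au⁺(aq) + 2 Tl⁺(aq)
Q = [Au⁺]·[Tl⁺]^2 / ([Au³⁺]); log Q = -0.666.
E = E° − (0.0592/n) log Q = +1.73 − (0.0592/2)(-0.666) = +1.750 V.

+1.750 V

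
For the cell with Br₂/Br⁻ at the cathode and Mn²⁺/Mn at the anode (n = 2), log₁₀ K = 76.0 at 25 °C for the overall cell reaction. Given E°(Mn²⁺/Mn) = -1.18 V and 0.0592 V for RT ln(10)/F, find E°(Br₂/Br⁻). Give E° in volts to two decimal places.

E°cell = (0.0592/n)·log K = (0.0592/2)(76.0) = +2.250 V.
Since Br₂/Br⁻ is the cathode and Mn²⁺/Mn the anode, E°cell = E°(Br₂/Br⁻) − E°(Mn²⁺/Mn).
So E°(Br₂/Br⁻) = E°cell + E°(Mn²⁺/Mn) = +2.250 + (-1.18) = +1.07 V.

+1.07 V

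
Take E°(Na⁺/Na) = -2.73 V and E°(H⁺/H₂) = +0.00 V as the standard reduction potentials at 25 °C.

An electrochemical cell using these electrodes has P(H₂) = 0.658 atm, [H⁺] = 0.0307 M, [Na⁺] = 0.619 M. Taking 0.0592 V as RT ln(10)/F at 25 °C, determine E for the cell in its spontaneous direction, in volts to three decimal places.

H⁺/H₂ is the cathode (higher E°), Na⁺/Na the anode: E°cell = +0.00 − (-2.73) = +2.73 V, n = 2.
Overall: 2 H⁺(aq) + 2 Na(s) → H₂(g) + 2 Na⁺(aq)
Q = P(H₂)·[Na⁺]^2 / ([H⁺]^2); log Q = 2.427.
E = E° − (0.0592/n) log Q = +2.73 − (0.0592/2)(2.427) = +2.658 V.

+2.658 V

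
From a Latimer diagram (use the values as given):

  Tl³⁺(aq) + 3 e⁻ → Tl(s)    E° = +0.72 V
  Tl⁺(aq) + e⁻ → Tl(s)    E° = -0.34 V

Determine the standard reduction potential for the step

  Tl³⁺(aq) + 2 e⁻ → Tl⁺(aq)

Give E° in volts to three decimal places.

Sequential free energies add, so n₃E°₃ = n₁E°₁ + n₂E°₂.
With n₃ = 3, and the known step contributing 1×(-0.34) V, the unknown satisfies 2·E° = 3×(+0.72) − 1×(-0.34) = +2.500.
E° = +2.500 / 2 = +1.250 V.

+1.250 V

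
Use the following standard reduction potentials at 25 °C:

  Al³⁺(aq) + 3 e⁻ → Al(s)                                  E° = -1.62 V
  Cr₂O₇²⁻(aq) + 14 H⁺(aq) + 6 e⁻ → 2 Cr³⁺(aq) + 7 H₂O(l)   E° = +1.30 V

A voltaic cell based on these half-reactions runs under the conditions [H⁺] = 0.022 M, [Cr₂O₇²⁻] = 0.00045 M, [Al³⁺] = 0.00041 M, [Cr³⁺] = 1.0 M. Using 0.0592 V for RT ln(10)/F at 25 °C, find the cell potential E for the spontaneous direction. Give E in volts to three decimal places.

+2.725 V

Cr₂O₇²⁻/Cr³⁺ is the cathode (higher E°), Al³⁺/Al the anode: E°cell = +1.30 − (-1.62) = +2.92 V, n = 6.
Overall: Cr₂O₇²⁻(aq) + 14 H⁺(aq) + 2 Al(s) → 2 Cr³⁺(aq) + 7 H₂O(l) + 2 Al³⁺(aq)
Q = [Cr³⁺]^2·[Al³⁺]^2 / ([Cr₂O₇²⁻]·[H⁺]^14); log Q = 19.778.
E = E° − (0.0592/n) log Q = +2.92 − (0.0592/6)(19.778) = +2.725 V.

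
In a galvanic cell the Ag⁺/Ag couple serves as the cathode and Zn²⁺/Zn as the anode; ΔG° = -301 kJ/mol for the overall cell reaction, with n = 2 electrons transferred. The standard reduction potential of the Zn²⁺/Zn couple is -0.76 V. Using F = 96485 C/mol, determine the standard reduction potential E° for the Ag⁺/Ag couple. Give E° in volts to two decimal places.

E°cell = −ΔG°/(nF) = −(-301×10³)/((2)(96485)) = +1.560 V.
Since Ag⁺/Ag is the cathode and Zn²⁺/Zn the anode, E°cell = E°(Ag⁺/Ag) − E°(Zn²⁺/Zn).
So E°(Ag⁺/Ag) = E°cell + E°(Zn²⁺/Zn) = +1.560 + (-0.76) = +0.80 V.

+0.80 V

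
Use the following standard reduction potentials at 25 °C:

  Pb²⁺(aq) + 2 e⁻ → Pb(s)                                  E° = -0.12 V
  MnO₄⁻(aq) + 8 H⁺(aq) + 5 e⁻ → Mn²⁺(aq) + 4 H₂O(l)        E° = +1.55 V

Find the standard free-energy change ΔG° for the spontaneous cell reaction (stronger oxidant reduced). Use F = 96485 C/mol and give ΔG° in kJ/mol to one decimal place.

MnO₄⁻/Mn²⁺ (E° = +1.55 V) is the cathode; Pb²⁺/Pb (E° = -0.12 V) is the anode, so E°cell = +1.67 V.
Balancing electrons gives n = 10 (lcm of 5 and 2).
ΔG° = −nFE° = −(10)(96485)(+1.67) = -1,611,300 J = -1611.3 kJ/mol.

-1611.3 kJ/mol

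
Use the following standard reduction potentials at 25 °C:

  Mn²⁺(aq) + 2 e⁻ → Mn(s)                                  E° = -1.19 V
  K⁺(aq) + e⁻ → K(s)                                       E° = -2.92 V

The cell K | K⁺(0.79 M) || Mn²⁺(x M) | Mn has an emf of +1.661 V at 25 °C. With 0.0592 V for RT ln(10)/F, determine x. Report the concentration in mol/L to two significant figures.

Mn²⁺/Mn is the cathode, K⁺/K the anode: E°cell = +1.73 V, n = 2.
Overall reaction: Mn²⁺(aq) + 2 K(s) → Mn(s) + 2 K⁺(aq); Q = [K⁺]^2/[Mn²⁺]^1.
From E = E° − (0.0592/n) log Q: log Q = (E° − E)·n/0.0592 = (+1.73 − (+1.661))·2/0.0592 = 2.3311.
So 1·log[Mn²⁺] = 2·log(0.79) − log Q = -0.2047 − (2.3311) = -2.5358; [Mn²⁺] = 10^(-2.5358) ≈ 0.0029 M.

0.0029 M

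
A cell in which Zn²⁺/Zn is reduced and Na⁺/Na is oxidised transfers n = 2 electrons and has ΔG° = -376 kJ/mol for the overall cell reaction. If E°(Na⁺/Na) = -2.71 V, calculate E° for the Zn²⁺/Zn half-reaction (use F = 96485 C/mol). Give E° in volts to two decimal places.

E°cell = −ΔG°/(nF) = −(-376×10³)/((2)(96485)) = +1.948 V.
Since Zn²⁺/Zn is the cathode and Na⁺/Na the anode, E°cell = E°(Zn²⁺/Zn) − E°(Na⁺/Na).
So E°(Zn²⁺/Zn) = E°cell + E°(Na⁺/Na) = +1.948 + (-2.71) = -0.76 V.

-0.76 V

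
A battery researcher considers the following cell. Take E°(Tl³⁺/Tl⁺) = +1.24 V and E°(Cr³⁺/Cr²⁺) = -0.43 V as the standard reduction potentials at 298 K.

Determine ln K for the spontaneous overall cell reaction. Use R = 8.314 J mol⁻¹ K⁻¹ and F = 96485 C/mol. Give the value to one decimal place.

Cathode: Tl³⁺/Tl⁺; anode: Cr³⁺/Cr²⁺. E°cell = (+1.24) − (-0.43) = +1.67 V, with n = 2.
ΔG° = −nFE° = −RT ln K, so ln K = nFE°/(RT) = (2)(96485)(+1.67) / ((8.314)(298)) = 130.071.

130.1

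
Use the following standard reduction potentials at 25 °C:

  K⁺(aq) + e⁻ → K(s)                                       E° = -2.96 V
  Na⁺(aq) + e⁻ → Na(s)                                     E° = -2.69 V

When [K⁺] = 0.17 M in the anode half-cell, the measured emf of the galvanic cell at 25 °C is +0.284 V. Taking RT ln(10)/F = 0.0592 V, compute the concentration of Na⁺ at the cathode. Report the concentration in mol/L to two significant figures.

0.29 M

Na⁺/Na is the cathode, K⁺/K the anode: E°cell = +0.27 V, n = 1.
Overall reaction: Na⁺(aq) + K(s) → Na(s) + K⁺(aq); Q = [K⁺]^1/[Na⁺]^1.
From E = E° − (0.0592/n) log Q: log Q = (E° − E)·n/0.0592 = (+0.27 − (+0.284))·1/0.0592 = -0.2365.
So 1·log[Na⁺] = 1·log(0.17) − log Q = -0.7696 − (-0.2365) = -0.5331; [Na⁺] = 10^(-0.5331) ≈ 0.29 M.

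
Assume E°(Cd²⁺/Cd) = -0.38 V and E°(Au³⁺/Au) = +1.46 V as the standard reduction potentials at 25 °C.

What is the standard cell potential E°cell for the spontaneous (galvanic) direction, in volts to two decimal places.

The Au³⁺/Au couple has the higher reduction potential, so it is the cathode; Cd²⁺/Cd is oxidised at the anode.
E°cell = E°(cathode) − E°(anode) = (+1.46) − (-0.38) = +1.84 V.
Since E°cell > 0, the reaction is spontaneous under standard conditions.

+1.84 V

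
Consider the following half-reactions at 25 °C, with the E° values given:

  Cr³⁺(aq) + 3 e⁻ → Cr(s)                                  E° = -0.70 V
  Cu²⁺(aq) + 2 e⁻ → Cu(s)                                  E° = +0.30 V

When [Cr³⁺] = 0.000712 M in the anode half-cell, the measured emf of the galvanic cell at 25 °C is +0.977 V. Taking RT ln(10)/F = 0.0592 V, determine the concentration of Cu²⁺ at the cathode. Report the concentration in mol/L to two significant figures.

0.0013 M

Cu²⁺/Cu is the cathode, Cr³⁺/Cr the anode: E°cell = +1.00 V, n = 6.
Overall reaction: 3 Cu²⁺(aq) + 2 Cr(s) → 3 Cu(s) + 2 Cr³⁺(aq); Q = [Cr³⁺]^2/[Cu²⁺]^3.
From E = E° − (0.0592/n) log Q: log Q = (E° − E)·n/0.0592 = (+1.00 − (+0.977))·6/0.0592 = 2.3311.
So 3·log[Cu²⁺] = 2·log(0.000712) − log Q = -6.2950 − (2.3311) = -8.6261; log[Cu²⁺] = -8.6261 / 3 = -2.8754; [Cu²⁺] = 10^(-2.8754) ≈ 0.0013 M.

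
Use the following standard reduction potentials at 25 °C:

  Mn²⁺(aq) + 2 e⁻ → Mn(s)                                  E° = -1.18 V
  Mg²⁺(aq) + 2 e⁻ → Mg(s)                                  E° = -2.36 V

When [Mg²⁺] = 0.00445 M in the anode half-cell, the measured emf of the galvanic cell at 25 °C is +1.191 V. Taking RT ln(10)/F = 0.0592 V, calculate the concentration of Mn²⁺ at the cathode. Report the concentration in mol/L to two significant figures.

0.010 M

Mn²⁺/Mn is the cathode, Mg²⁺/Mg the anode: E°cell = +1.18 V, n = 2.
Overall reaction: Mn²⁺(aq) + Mg(s) → Mn(s) + Mg²⁺(aq); Q = [Mg²⁺]^1/[Mn²⁺]^1.
From E = E° − (0.0592/n) log Q: log Q = (E° − E)·n/0.0592 = (+1.18 − (+1.191))·2/0.0592 = -0.3716.
So 1·log[Mn²⁺] = 1·log(0.00445) − log Q = -2.3516 − (-0.3716) = -1.9800; [Mn²⁺] = 10^(-1.9800) ≈ 0.010 M.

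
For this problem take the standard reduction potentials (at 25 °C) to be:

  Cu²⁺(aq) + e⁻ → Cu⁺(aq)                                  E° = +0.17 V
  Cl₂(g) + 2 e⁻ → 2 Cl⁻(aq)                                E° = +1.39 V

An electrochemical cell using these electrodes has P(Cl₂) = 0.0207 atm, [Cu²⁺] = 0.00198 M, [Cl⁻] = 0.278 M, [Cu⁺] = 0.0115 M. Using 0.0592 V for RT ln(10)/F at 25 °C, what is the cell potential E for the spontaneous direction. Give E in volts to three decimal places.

+1.248 V

Cl₂/Cl⁻ is the cathode (higher E°), Cu²⁺/Cu⁺ the anode: E°cell = +1.39 − (+0.17) = +1.22 V, n = 2.
Overall: Cl₂(g) + 2 Cu⁺(aq) → 2 Cl⁻(aq) + 2 Cu²⁺(aq)
Q = [Cl⁻]^2·[Cu²⁺]^2 / (P(Cl₂)·[Cu⁺]^2); log Q = -0.956.
E = E° − (0.0592/n) log Q = +1.22 − (0.0592/2)(-0.956) = +1.248 V.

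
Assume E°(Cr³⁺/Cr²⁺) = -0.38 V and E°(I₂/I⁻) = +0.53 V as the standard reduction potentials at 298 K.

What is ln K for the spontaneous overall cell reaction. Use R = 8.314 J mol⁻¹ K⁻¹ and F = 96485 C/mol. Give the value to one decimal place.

70.9

Cathode: I₂/I⁻; anode: Cr³⁺/Cr²⁺. E°cell = (+0.53) − (-0.38) = +0.91 V, with n = 2.
ΔG° = −nFE° = −RT ln K, so ln K = nFE°/(RT) = (2)(96485)(+0.91) / ((8.314)(298)) = 70.877.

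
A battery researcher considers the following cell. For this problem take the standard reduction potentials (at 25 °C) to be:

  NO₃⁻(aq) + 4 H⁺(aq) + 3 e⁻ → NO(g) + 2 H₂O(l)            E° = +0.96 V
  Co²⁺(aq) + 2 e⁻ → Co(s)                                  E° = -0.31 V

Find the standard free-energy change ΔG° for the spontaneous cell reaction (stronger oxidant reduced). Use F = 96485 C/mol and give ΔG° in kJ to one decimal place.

NO₃⁻/NO (E° = +0.96 V) is the cathode; Co²⁺/Co (E° = -0.31 V) is the anode, so E°cell = +1.27 V.
Balancing electrons gives n = 6 (lcm of 3 and 2).
ΔG° = −nFE° = −(6)(96485)(+1.27) = -735,216 J = -735.2 kJ.

-735.2 kJ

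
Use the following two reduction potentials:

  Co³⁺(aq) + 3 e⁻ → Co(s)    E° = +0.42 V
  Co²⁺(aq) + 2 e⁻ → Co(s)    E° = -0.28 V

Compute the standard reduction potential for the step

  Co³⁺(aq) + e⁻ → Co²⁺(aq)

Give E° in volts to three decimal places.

Sequential free energies add, so n₃E°₃ = n₁E°₁ + n₂E°₂.
With n₃ = 3, and the known step contributing 2×(-0.28) V, the unknown satisfies 1·E° = 3×(+0.42) − 2×(-0.28) = +1.820.
E° = +1.820 / 1 = +1.820 V.

+1.820 V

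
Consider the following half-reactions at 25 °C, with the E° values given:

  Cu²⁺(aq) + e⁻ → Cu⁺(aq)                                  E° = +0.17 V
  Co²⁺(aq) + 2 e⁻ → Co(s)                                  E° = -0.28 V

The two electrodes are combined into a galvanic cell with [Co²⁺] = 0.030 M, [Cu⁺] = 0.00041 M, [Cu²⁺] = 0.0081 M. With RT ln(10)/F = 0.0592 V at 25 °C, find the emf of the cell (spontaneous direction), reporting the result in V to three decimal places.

Cu²⁺/Cu⁺ is the cathode (higher E°), Co²⁺/Co the anode: E°cell = +0.17 − (-0.28) = +0.45 V, n = 2.
Overall: 2 Cu²⁺(aq) + Co(s) → 2 Cu⁺(aq) + Co²⁺(aq)
Q = [Cu⁺]^2·[Co²⁺] / ([Cu²⁺]^2); log Q = -4.114.
E = E° − (0.0592/n) log Q = +0.45 − (0.0592/2)(-4.114) = +0.572 V.

+0.572 V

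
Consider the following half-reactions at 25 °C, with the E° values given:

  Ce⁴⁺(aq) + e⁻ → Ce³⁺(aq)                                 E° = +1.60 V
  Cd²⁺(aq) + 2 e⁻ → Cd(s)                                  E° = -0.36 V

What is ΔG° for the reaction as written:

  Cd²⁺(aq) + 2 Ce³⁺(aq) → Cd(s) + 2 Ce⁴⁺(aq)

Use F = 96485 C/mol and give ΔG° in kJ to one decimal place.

As written, Cd²⁺/Cd is reduced (cathode) and Ce⁴⁺/Ce³⁺ is oxidised (anode), so E°cell = (-0.36) − (+1.60) = -1.96 V.
Balancing electrons gives n = 2.
ΔG° = −nFE° = −(2)(96485)(-1.96) = 378,221 J = +378.2 kJ.

+378.2 kJ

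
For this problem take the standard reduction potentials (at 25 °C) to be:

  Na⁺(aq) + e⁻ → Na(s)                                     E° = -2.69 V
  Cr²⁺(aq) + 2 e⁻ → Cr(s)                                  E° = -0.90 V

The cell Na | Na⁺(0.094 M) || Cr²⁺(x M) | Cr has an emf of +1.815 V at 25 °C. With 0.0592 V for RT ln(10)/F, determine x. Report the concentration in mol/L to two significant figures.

0.062 M

Cr²⁺/Cr is the cathode, Na⁺/Na the anode: E°cell = +1.79 V, n = 2.
Overall reaction: Cr²⁺(aq) + 2 Na(s) → Cr(s) + 2 Na⁺(aq); Q = [Na⁺]^2/[Cr²⁺]^1.
From E = E° − (0.0592/n) log Q: log Q = (E° − E)·n/0.0592 = (+1.79 − (+1.815))·2/0.0592 = -0.8446.
So 1·log[Cr²⁺] = 2·log(0.094) − log Q = -2.0537 − (-0.8446) = -1.2091; [Cr²⁺] = 10^(-1.2091) ≈ 0.062 M.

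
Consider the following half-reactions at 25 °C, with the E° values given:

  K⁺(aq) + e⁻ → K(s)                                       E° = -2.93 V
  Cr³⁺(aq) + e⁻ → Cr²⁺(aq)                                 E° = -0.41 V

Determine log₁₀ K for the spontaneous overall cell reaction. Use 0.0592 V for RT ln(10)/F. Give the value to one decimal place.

Cathode: Cr³⁺/Cr²⁺; anode: K⁺/K. E°cell = +2.52 V, n = 1.
log K = nE°cell / 0.0592 = (1)(+2.52) / 0.0592 = 42.6.

42.6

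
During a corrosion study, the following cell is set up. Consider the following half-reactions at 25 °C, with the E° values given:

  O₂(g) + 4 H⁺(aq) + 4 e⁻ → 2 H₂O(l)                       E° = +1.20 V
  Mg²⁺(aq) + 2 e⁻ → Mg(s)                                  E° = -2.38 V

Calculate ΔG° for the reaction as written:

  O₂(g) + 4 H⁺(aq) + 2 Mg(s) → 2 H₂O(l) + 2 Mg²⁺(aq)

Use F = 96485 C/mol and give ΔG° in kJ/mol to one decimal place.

As written, O₂/H₂O is reduced (cathode) and Mg²⁺/Mg is oxidised (anode), so E°cell = (+1.20) − (-2.38) = +3.58 V.
Balancing electrons gives n = 4.
ΔG° = −nFE° = −(4)(96485)(+3.58) = -1,381,665 J = -1381.7 kJ/mol.

-1381.7 kJ/mol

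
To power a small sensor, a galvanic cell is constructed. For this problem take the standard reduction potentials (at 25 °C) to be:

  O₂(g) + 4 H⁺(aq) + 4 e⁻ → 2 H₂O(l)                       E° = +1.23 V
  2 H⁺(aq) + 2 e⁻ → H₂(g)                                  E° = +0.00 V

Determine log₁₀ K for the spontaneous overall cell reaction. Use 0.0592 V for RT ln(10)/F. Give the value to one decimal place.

83.1

Cathode: O₂/H₂O; anode: H⁺/H₂. E°cell = +1.23 V, n = 4.
log K = nE°cell / 0.0592 = (4)(+1.23) / 0.0592 = 83.1.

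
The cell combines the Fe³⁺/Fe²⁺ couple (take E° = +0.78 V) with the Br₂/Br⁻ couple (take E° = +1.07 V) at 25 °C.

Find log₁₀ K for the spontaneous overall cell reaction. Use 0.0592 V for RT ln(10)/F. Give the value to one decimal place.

9.8

Cathode: Br₂/Br⁻; anode: Fe³⁺/Fe²⁺. E°cell = +0.29 V, n = 2.
log K = nE°cell / 0.0592 = (2)(+0.29) / 0.0592 = 9.8.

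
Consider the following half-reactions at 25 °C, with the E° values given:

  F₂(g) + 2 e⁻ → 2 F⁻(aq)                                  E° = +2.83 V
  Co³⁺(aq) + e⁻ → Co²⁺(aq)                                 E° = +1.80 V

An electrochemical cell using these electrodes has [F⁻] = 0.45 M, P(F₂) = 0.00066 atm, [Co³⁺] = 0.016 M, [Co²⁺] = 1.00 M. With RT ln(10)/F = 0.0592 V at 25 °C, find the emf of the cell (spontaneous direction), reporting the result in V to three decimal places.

+1.063 V

F₂/F⁻ is the cathode (higher E°), Co³⁺/Co²⁺ the anode: E°cell = +2.83 − (+1.80) = +1.03 V, n = 2.
Overall: F₂(g) + 2 Co²⁺(aq) → 2 F⁻(aq) + 2 Co³⁺(aq)
Q = [F⁻]^2·[Co³⁺]^2 / (P(F₂)·[Co²⁺]^2); log Q = -1.105.
E = E° − (0.0592/n) log Q = +1.03 − (0.0592/2)(-1.105) = +1.063 V.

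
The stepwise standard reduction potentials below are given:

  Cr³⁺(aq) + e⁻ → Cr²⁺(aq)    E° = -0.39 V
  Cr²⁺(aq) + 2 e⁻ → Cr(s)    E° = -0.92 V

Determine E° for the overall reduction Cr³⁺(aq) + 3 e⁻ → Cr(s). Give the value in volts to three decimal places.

-0.743 V

Since ΔG° = −nFE° is additive over sequential reductions, n₃E°₃ = n₁E°₁ + n₂E°₂.
E°₃ = (1×-0.39 + 2×-0.92) / 3 = (-2.230) / 3 = -0.743 V.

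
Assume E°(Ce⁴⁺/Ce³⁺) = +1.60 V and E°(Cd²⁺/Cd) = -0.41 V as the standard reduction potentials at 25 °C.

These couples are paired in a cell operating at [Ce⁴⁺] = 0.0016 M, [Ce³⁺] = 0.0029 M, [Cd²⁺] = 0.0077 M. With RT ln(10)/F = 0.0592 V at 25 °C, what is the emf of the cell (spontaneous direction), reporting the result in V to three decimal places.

Ce⁴⁺/Ce³⁺ is the cathode (higher E°), Cd²⁺/Cd the anode: E°cell = +1.60 − (-0.41) = +2.01 V, n = 2.
Overall: 2 Ce⁴⁺(aq) + Cd(s) → 2 Ce³⁺(aq) + Cd²⁺(aq)
Q = [Ce³⁺]^2·[Cd²⁺] / ([Ce⁴⁺]^2); log Q = -1.597.
E = E° − (0.0592/n) log Q = +2.01 − (0.0592/2)(-1.597) = +2.057 V.

+2.057 V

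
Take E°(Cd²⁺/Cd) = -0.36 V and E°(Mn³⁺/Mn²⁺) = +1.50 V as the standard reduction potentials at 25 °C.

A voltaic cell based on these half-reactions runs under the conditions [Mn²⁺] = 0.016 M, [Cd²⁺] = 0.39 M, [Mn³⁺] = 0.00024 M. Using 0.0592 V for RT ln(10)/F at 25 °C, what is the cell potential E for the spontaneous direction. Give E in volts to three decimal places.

+1.764 V

Mn³⁺/Mn²⁺ is the cathode (higher E°), Cd²⁺/Cd the anode: E°cell = +1.50 − (-0.36) = +1.86 V, n = 2.
Overall: 2 Mn³⁺(aq) + Cd(s) → 2 Mn²⁺(aq) + Cd²⁺(aq)
Q = [Mn²⁺]^2·[Cd²⁺] / ([Mn³⁺]^2); log Q = 3.239.
E = E° − (0.0592/n) log Q = +1.86 − (0.0592/2)(3.239) = +1.764 V.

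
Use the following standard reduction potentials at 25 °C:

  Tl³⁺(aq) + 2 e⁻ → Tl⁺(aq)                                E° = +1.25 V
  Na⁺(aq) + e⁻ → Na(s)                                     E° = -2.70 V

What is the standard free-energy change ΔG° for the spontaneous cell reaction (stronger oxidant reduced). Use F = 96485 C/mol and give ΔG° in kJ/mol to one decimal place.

Tl³⁺/Tl⁺ (E° = +1.25 V) is the cathode; Na⁺/Na (E° = -2.70 V) is the anode, so E°cell = +3.95 V.
Balancing electrons gives n = 2 (lcm of 2 and 1).
ΔG° = −nFE° = −(2)(96485)(+3.95) = -762,232 J = -762.2 kJ/mol.

-762.2 kJ/mol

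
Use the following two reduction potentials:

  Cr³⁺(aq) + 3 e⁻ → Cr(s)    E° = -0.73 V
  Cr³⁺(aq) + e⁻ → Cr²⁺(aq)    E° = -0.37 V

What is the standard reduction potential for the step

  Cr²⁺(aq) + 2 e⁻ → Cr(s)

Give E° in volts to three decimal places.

-0.910 V

Sequential free energies add, so n₃E°₃ = n₁E°₁ + n₂E°₂.
With n₃ = 3, and the known step contributing 1×(-0.37) V, the unknown satisfies 2·E° = 3×(-0.73) − 1×(-0.37) = -1.820.
E° = -1.820 / 2 = -0.910 V.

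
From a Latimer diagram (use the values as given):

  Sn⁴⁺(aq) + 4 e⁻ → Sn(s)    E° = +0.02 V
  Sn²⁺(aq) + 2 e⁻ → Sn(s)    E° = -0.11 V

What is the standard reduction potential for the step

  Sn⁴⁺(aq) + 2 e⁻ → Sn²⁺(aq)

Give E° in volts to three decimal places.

Sequential free energies add, so n₃E°₃ = n₁E°₁ + n₂E°₂.
With n₃ = 4, and the known step contributing 2×(-0.11) V, the unknown satisfies 2·E° = 4×(+0.02) − 2×(-0.11) = +0.300.
E° = +0.300 / 2 = +0.150 V.

+0.150 V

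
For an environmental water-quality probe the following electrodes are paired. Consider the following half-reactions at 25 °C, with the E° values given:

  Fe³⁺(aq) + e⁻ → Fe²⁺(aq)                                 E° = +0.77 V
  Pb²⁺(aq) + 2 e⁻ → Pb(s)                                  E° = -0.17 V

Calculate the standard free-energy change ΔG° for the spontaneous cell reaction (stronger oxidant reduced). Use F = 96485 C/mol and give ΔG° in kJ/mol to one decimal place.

-181.4 kJ/mol

Fe³⁺/Fe²⁺ (E° = +0.77 V) is the cathode; Pb²⁺/Pb (E° = -0.17 V) is the anode, so E°cell = +0.94 V.
Balancing electrons gives n = 2 (lcm of 1 and 2).
ΔG° = −nFE° = −(2)(96485)(+0.94) = -181,392 J = -181.4 kJ/mol.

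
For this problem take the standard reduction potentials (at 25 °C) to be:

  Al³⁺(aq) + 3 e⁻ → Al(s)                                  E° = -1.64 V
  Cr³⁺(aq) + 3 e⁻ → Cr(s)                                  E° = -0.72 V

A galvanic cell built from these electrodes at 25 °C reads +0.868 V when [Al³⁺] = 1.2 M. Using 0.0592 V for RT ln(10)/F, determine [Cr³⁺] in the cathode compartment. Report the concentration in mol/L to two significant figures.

Cr³⁺/Cr is the cathode, Al³⁺/Al the anode: E°cell = +0.92 V, n = 3.
Overall reaction: Cr³⁺(aq) + Al(s) → Cr(s) + Al³⁺(aq); Q = [Al³⁺]^1/[Cr³⁺]^1.
From E = E° − (0.0592/n) log Q: log Q = (E° − E)·n/0.0592 = (+0.92 − (+0.868))·3/0.0592 = 2.6351.
So 1·log[Cr³⁺] = 1·log(1.2) − log Q = 0.0792 − (2.6351) = -2.5559; [Cr³⁺] = 10^(-2.5559) ≈ 0.0028 M.

0.0028 M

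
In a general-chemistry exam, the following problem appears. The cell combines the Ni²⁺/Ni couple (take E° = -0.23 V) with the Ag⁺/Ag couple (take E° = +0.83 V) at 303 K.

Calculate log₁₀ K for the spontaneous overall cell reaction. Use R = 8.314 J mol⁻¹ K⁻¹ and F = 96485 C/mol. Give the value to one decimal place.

Cathode: Ag⁺/Ag; anode: Ni²⁺/Ni. E°cell = (+0.83) − (-0.23) = +1.06 V, with n = 2.
ΔG° = −nFE° = −RT ln K, so ln K = nFE°/(RT) = (2)(96485)(+1.06) / ((8.314)(303)) = 81.198.
log₁₀ K = 81.198 / ln 10 = 35.3.

35.3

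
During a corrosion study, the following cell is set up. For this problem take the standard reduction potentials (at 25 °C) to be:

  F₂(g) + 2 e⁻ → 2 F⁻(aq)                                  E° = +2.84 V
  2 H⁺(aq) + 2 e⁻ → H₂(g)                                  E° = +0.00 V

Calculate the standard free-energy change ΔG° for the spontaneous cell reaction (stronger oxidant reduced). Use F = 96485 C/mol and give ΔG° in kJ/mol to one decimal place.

-548.0 kJ/mol

F₂/F⁻ (E° = +2.84 V) is the cathode; H⁺/H₂ (E° = +0.00 V) is the anode, so E°cell = +2.84 V.
Balancing electrons gives n = 2 (lcm of 2 and 2).
ΔG° = −nFE° = −(2)(96485)(+2.84) = -548,035 J = -548.0 kJ/mol.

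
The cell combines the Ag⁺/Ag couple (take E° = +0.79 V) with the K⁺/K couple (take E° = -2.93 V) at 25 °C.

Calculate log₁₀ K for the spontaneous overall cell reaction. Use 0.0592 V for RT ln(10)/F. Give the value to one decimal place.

62.8

Cathode: Ag⁺/Ag; anode: K⁺/K. E°cell = +3.72 V, n = 1.
log K = nE°cell / 0.0592 = (1)(+3.72) / 0.0592 = 62.8.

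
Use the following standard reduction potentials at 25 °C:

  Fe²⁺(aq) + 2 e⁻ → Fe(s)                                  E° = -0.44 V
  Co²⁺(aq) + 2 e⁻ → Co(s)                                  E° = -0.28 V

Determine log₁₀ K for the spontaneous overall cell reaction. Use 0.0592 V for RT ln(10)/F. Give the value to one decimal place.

5.4

Cathode: Co²⁺/Co; anode: Fe²⁺/Fe. E°cell = +0.16 V, n = 2.
log K = nE°cell / 0.0592 = (2)(+0.16) / 0.0592 = 5.4.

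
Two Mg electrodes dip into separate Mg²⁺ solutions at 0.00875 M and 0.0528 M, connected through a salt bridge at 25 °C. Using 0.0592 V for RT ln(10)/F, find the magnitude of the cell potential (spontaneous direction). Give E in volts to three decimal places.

+0.023 V

For a concentration cell E°cell = 0. The 0.0528 M side is the cathode (reduction is favoured where [Mg²⁺] is higher).
With n = 2, E = −(0.0592/2) log([Mg²⁺]ₐₙ/[Mg²⁺]꜀ₐₜ) = −(0.0592/2) log(0.00875/0.0528) = −(0.0592/2)(-0.781) = +0.023 V.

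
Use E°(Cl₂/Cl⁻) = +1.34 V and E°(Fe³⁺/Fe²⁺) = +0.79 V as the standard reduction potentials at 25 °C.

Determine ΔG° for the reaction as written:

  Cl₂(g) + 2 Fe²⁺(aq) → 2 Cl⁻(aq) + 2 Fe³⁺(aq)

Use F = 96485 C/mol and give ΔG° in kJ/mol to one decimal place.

As written, Cl₂/Cl⁻ is reduced (cathode) and Fe³⁺/Fe²⁺ is oxidised (anode), so E°cell = (+1.34) − (+0.79) = +0.55 V.
Balancing electrons gives n = 2.
ΔG° = −nFE° = −(2)(96485)(+0.55) = -106,134 J = -106.1 kJ/mol.

-106.1 kJ/mol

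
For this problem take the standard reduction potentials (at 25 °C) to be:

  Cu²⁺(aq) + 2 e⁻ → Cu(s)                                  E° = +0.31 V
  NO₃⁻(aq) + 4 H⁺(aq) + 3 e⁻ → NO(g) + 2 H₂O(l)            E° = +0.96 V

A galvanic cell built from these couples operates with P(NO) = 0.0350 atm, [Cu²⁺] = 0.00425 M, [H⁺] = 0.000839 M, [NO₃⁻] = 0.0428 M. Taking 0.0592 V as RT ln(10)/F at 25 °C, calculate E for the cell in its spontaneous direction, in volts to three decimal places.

+0.479 V

NO₃⁻/NO is the cathode (higher E°), Cu²⁺/Cu the anode: E°cell = +0.96 − (+0.31) = +0.65 V, n = 6.
Overall: 2 NO₃⁻(aq) + 8 H⁺(aq) + 3 Cu(s) → 2 NO(g) + 4 H₂O(l) + 3 Cu²⁺(aq)
Q = P(NO)^2·[Cu²⁺]^3 / ([NO₃⁻]^2·[H⁺]^8); log Q = 17.320.
E = E° − (0.0592/n) log Q = +0.65 − (0.0592/6)(17.320) = +0.479 V.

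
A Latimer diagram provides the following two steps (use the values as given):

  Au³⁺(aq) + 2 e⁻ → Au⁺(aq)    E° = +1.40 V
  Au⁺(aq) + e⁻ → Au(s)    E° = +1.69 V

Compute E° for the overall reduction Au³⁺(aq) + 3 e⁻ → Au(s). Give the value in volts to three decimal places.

Since ΔG° = −nFE° is additive over sequential reductions, n₃E°₃ = n₁E°₁ + n₂E°₂.
E°₃ = (2×+1.40 + 1×+1.69) / 3 = (+4.490) / 3 = +1.497 V.
E° values themselves are not directly additive — weighting by electron count is essential.

+1.497 V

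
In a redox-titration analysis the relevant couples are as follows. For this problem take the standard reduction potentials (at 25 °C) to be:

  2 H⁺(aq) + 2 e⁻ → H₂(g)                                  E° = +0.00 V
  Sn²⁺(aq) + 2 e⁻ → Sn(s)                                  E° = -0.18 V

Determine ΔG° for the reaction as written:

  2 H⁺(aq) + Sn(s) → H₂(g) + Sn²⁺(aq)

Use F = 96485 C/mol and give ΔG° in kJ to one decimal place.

As written, H⁺/H₂ is reduced (cathode) and Sn²⁺/Sn is oxidised (anode), so E°cell = (+0.00) − (-0.18) = +0.18 V.
Balancing electrons gives n = 2.
ΔG° = −nFE° = −(2)(96485)(+0.18) = -34,735 J = -34.7 kJ.

-34.7 kJ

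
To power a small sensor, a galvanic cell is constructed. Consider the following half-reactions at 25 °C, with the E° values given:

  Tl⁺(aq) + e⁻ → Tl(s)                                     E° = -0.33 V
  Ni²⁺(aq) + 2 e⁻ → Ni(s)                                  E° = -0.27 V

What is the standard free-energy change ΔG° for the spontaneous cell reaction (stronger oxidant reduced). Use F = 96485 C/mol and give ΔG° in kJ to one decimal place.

Ni²⁺/Ni (E° = -0.27 V) is the cathode; Tl⁺/Tl (E° = -0.33 V) is the anode, so E°cell = +0.06 V.
Balancing electrons gives n = 2 (lcm of 2 and 1).
ΔG° = −nFE° = −(2)(96485)(+0.06) = -11,578 J = -11.6 kJ.

-11.6 kJ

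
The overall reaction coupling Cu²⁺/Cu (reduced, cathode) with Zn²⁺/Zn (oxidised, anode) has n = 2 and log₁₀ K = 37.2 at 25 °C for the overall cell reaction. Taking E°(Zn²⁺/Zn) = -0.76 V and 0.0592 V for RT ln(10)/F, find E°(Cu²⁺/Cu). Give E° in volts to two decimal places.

E°cell = (0.0592/n)·log K = (0.0592/2)(37.2) = +1.101 V.
Since Cu²⁺/Cu is the cathode and Zn²⁺/Zn the anode, E°cell = E°(Cu²⁺/Cu) − E°(Zn²⁺/Zn).
So E°(Cu²⁺/Cu) = E°cell + E°(Zn²⁺/Zn) = +1.101 + (-0.76) = +0.34 V.

+0.34 V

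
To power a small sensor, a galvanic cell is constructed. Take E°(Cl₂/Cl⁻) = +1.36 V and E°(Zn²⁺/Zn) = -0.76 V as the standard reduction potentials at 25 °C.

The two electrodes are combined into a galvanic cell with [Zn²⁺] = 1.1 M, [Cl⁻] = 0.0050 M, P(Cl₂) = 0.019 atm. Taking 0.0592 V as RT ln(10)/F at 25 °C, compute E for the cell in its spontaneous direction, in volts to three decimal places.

Cl₂/Cl⁻ is the cathode (higher E°), Zn²⁺/Zn the anode: E°cell = +1.36 − (-0.76) = +2.12 V, n = 2.
Overall: Cl₂(g) + Zn(s) → 2 Cl⁻(aq) + Zn²⁺(aq)
Q = [Cl⁻]^2·[Zn²⁺] / (P(Cl₂)); log Q = -2.839.
E = E° − (0.0592/n) log Q = +2.12 − (0.0592/2)(-2.839) = +2.204 V.

+2.204 V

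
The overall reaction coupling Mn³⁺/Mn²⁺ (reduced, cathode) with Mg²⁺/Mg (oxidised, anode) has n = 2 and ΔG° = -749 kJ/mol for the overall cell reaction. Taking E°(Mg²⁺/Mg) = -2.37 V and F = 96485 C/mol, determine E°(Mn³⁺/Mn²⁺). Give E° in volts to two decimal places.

E°cell = −ΔG°/(nF) = −(-749×10³)/((2)(96485)) = +3.881 V.
Since Mn³⁺/Mn²⁺ is the cathode and Mg²⁺/Mg the anode, E°cell = E°(Mn³⁺/Mn²⁺) − E°(Mg²⁺/Mg).
So E°(Mn³⁺/Mn²⁺) = E°cell + E°(Mg²⁺/Mg) = +3.881 + (-2.37) = +1.51 V.

+1.51 V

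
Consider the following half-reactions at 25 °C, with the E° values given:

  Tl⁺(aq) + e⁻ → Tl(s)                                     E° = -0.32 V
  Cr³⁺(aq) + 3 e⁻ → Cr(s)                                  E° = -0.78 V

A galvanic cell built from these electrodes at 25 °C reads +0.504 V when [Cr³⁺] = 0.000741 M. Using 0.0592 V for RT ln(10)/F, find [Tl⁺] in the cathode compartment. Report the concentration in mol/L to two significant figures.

Tl⁺/Tl is the cathode, Cr³⁺/Cr the anode: E°cell = +0.46 V, n = 3.
Overall reaction: 3 Tl⁺(aq) + Cr(s) → 3 Tl(s) + Cr³⁺(aq); Q = [Cr³⁺]^1/[Tl⁺]^3.
From E = E° − (0.0592/n) log Q: log Q = (E° − E)·n/0.0592 = (+0.46 − (+0.504))·3/0.0592 = -2.2297.
So 3·log[Tl⁺] = 1·log(0.000741) − log Q = -3.1302 − (-2.2297) = -0.9005; log[Tl⁺] = -0.9005 / 3 = -0.3002; [Tl⁺] = 10^(-0.3002) ≈ 0.50 M.

0.50 M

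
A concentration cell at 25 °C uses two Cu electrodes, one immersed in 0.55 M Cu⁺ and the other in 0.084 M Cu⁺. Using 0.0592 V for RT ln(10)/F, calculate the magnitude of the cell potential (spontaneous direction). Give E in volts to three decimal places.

For a concentration cell E°cell = 0. The 0.55 M side is the cathode (reduction is favoured where [Cu⁺] is higher).
With n = 1, E = −(0.0592/1) log([Cu⁺]ₐₙ/[Cu⁺]꜀ₐₜ) = −(0.0592/1) log(0.084/0.55) = −(0.0592/1)(-0.816) = +0.048 V.

+0.048 V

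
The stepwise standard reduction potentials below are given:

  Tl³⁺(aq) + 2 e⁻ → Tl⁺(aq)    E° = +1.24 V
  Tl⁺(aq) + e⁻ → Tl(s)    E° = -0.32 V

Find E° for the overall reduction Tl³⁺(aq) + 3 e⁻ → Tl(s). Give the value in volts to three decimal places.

Since ΔG° = −nFE° is additive over sequential reductions, n₃E°₃ = n₁E°₁ + n₂E°₂.
E°₃ = (2×+1.24 + 1×-0.32) / 3 = (+2.160) / 3 = +0.720 V.

+0.720 V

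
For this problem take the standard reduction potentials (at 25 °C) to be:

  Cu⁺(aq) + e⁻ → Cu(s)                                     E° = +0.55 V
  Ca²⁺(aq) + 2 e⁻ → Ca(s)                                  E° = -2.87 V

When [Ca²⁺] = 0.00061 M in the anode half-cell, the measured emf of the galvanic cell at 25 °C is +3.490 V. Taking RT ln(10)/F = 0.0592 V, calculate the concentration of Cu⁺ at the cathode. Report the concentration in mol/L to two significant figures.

0.38 M

Cu⁺/Cu is the cathode, Ca²⁺/Ca the anode: E°cell = +3.42 V, n = 2.
Overall reaction: 2 Cu⁺(aq) + Ca(s) → 2 Cu(s) + Ca²⁺(aq); Q = [Ca²⁺]^1/[Cu⁺]^2.
From E = E° − (0.0592/n) log Q: log Q = (E° − E)·n/0.0592 = (+3.42 − (+3.490))·2/0.0592 = -2.3649.
So 2·log[Cu⁺] = 1·log(0.00061) − log Q = -3.2147 − (-2.3649) = -0.8498; log[Cu⁺] = -0.8498 / 2 = -0.4249; [Cu⁺] = 10^(-0.4249) ≈ 0.38 M.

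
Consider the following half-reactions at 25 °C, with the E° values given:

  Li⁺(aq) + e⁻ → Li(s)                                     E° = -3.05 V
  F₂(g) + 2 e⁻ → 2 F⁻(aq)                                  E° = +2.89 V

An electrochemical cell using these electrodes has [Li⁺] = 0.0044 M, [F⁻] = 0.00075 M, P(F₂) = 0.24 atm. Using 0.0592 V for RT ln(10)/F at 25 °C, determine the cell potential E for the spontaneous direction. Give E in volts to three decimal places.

+6.246 V

F₂/F⁻ is the cathode (higher E°), Li⁺/Li the anode: E°cell = +2.89 − (-3.05) = +5.94 V, n = 2.
Overall: F₂(g) + 2 Li(s) → 2 F⁻(aq) + 2 Li⁺(aq)
Q = [F⁻]^2·[Li⁺]^2 / (P(F₂)); log Q = -10.343.
E = E° − (0.0592/n) log Q = +5.94 − (0.0592/2)(-10.343) = +6.246 V.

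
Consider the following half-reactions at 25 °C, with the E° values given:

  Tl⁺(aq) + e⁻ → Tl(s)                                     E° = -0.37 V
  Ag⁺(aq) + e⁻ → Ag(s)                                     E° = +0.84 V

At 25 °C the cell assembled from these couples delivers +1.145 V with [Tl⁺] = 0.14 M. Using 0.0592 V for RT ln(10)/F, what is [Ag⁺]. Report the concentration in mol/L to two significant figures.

Ag⁺/Ag is the cathode, Tl⁺/Tl the anode: E°cell = +1.21 V, n = 1.
Overall reaction: Ag⁺(aq) + Tl(s) → Ag(s) + Tl⁺(aq); Q = [Tl⁺]^1/[Ag⁺]^1.
From E = E° − (0.0592/n) log Q: log Q = (E° − E)·n/0.0592 = (+1.21 − (+1.145))·1/0.0592 = 1.0980.
So 1·log[Ag⁺] = 1·log(0.14) − log Q = -0.8539 − (1.0980) = -1.9519; [Ag⁺] = 10^(-1.9519) ≈ 0.011 M.

0.011 M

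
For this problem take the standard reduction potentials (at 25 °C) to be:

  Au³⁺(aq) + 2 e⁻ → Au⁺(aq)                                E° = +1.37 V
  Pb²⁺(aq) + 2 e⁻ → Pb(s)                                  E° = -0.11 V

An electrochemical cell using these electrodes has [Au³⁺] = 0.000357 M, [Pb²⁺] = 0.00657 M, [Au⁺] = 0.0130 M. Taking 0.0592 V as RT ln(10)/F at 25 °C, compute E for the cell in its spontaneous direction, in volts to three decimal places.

+1.498 V

Au³⁺/Au⁺ is the cathode (higher E°), Pb²⁺/Pb the anode: E°cell = +1.37 − (-0.11) = +1.48 V, n = 2.
Overall: Au³⁺(aq) + Pb(s) → Au⁺(aq) + Pb²⁺(aq)
Q = [Au⁺]·[Pb²⁺] / ([Au³⁺]); log Q = -0.621.
E = E° − (0.0592/n) log Q = +1.48 − (0.0592/2)(-0.621) = +1.498 V.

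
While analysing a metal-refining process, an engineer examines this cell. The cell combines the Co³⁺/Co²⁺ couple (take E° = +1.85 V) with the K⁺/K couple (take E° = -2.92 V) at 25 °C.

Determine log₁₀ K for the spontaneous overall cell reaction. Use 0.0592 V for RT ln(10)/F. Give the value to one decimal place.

80.6

Cathode: Co³⁺/Co²⁺; anode: K⁺/K. E°cell = +4.77 V, n = 1.
log K = nE°cell / 0.0592 = (1)(+4.77) / 0.0592 = 80.6.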